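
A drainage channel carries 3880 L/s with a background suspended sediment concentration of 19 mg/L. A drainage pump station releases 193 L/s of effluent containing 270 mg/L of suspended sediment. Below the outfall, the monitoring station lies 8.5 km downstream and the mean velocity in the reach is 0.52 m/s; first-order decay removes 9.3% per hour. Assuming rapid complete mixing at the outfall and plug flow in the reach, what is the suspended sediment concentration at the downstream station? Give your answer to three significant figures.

Flow-weighted average: C = (3880·19.00 + 193.0·270.0) / 4073 = 125800/4073 = 30.89 mg/L.
Travel time t = 8.5·1000 / 0.52 = 16350 s = 4.541 h.
9.3%/h lost → k = −ln(1 − 0.093) = 0.09761 h⁻¹.
Decay over the reach: 30.89·exp(−kt) = 30.89·0.6420 = 19.83 mg/L.

19.8 mg/L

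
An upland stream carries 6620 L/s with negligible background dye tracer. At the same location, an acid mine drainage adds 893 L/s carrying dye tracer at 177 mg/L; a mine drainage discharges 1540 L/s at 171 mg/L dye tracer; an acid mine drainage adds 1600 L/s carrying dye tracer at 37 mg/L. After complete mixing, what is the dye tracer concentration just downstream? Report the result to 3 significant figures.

Flow-weighted average: C = (6620·0 + 893.0·177.0 + 1540·171.0 + 1600·37.00) / 10650 = 480600/10650 = 45.11 mg/L.

45.1 mg/L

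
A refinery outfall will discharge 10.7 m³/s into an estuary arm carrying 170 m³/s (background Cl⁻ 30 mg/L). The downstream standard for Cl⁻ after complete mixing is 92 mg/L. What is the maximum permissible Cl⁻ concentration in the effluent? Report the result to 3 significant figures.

1080 mg/L

At the limit, (Qr·Cr + Qe·Cₑ)/(Qr + Qe) = 92:
Cₑ = (180.7·92 − 170.0·30.00) / 10.70 = 1077 mg/L.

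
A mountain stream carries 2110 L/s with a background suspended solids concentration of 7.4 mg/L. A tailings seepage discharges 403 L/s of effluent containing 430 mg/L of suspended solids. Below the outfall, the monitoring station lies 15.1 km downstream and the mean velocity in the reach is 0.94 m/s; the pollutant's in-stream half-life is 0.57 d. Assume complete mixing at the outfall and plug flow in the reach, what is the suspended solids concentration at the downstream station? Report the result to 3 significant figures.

60.0 mg/L

Conservation of mass: C = (2110·7.400 + 403.0·430.0) / 2513 = 188900/2513 = 75.17 mg/L.
Travel time t = 15.1·1000 / 0.94 = 16060 s = 4.462 h.
Half-life 0.57 d → k = ln 2 / 0.57 = 1.216 d⁻¹.
First-order decay: C = 75.17·exp(−k·t) = 75.17·0.7976 = 59.96 mg/L.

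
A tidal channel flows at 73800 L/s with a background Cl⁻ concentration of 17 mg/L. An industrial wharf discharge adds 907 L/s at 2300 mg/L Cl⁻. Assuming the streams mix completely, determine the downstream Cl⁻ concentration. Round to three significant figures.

Mass balance: C = (73800·17.00 + 907.0·2300) / 74710 = 3341000/74710 = 44.72 mg/L.

44.7 mg/L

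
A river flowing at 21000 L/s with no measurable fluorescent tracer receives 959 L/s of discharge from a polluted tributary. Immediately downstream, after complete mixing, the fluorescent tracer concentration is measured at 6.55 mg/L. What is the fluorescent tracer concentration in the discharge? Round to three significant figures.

Mass balance: 21000·0 + 959.0·Cₑ = 21960·6.550
→ Cₑ = (21960·6.550 − 21000·0) / 959.0 = 150.0 mg/L.

150 mg/L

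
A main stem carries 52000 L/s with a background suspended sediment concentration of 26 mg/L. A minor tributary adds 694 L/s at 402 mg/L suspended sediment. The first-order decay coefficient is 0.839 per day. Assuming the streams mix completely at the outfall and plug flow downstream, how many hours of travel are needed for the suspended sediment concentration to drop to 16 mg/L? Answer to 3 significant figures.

18.9 h

Mixed concentration C = ΣQC/ΣQ = (52000·26.00 + 694.0·402.0) / 52690 = 1631000/52690 = 30.95 mg/L.
30.95·exp(−k·t) = 16 → t = ln(30.95/16)/k = 67950 s = 18.88 h.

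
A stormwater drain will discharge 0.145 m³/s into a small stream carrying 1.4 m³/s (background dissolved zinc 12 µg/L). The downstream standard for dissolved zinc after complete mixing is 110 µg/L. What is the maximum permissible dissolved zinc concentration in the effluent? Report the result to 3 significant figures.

1060 µg/L

At the limit, (Qr·Cr + Qe·Cₑ)/(Qr + Qe) = 110:
Cₑ = (1.545·110 − 1.400·12.00) / 0.1450 = 1056 µg/L.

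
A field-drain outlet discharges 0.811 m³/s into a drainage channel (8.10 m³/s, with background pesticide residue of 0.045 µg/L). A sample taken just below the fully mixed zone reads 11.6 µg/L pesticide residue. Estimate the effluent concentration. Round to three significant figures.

Mass balance: 8.100·0.04500 + 0.8110·Cₑ = 8.911·11.60
→ Cₑ = (8.911·11.60 − 8.100·0.04500) / 0.8110 = 127.0 µg/L.

127 µg/L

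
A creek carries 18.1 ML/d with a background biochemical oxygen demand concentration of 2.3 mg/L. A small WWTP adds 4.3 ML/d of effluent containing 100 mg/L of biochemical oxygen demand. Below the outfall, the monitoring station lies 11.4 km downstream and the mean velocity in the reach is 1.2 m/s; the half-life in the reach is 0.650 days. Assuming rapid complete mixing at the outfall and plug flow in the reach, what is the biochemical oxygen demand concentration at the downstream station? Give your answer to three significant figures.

18.7 mg/L

Flow-weighted average: C = (18.10·2.300 + 4.300·100.0) / 22.40 = 471.6/22.40 = 21.05 mg/L.
Travel time t = 11.4·1000 / 1.2 = 9500 s = 2.639 h.
Half-life 0.650 d → k = ln 2 / 0.650 = 1.066 d⁻¹.
First-order decay: C = 21.05·exp(−k·t) = 21.05·0.8894 = 18.73 mg/L.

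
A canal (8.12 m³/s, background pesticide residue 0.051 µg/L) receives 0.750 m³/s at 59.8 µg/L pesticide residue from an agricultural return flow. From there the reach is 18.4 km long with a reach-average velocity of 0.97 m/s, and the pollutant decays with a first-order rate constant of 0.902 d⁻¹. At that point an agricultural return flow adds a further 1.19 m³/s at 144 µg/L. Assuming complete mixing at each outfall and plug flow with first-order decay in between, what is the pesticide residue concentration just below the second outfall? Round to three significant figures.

20.7 µg/L

Conservation of mass: C = (8.120·0.05100 + 0.7500·59.80) / 8.870 = 45.26/8.870 = 5.103 µg/L; combined flow 8.870 m³/s.
Travel time t = 18.4·1000 / 0.97 = 18970 s = 5.269 h.
First-order decay: C = 5.103·exp(−k·t) = 5.103·0.8203 = 4.186 µg/L.
At the second outfall, C = (8.870·4.186 + 1.190·144.0) / (8.870 + 1.190) = 20.72 µg/L.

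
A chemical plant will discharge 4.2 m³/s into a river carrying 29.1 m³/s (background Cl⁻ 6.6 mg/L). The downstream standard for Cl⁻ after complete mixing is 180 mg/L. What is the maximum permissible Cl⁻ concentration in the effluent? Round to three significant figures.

1380 mg/L

At the limit, (Qr·Cr + Qe·Cₑ)/(Qr + Qe) = 180:
Cₑ = (33.30·180 − 29.10·6.600) / 4.200 = 1381 mg/L.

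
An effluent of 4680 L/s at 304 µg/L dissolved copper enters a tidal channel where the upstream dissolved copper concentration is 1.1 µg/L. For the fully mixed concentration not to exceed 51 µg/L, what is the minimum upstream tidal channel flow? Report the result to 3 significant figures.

23700 L/s

Set C_mix = 51: (Q·1.100 + 4680·304.0) / (Q + 4680) = 51
→ Q = 4680·(304.0 − 51)/(51 − 1.100) = 23730 L/s.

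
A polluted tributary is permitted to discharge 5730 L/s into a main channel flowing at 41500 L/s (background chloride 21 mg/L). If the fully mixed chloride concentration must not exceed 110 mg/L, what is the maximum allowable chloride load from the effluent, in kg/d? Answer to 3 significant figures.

374000 kg/d

Mass balance at the limit: 41500·21.00 + 5730·Cₑ = 47230·110 → Cₑ = 754.6 mg/L.
5730 L/s = 5.730 m³/s. Load = 5.730 m³/s × 754.6 g/m³ × 86 400 s/d = 373600 kg/d.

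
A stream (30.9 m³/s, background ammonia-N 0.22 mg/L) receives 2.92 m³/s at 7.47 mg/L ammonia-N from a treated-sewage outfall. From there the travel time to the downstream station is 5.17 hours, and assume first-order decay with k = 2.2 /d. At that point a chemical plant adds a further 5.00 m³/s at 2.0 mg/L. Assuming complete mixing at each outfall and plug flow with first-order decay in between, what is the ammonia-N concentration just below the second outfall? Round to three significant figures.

After mixing, C = (30.90·0.2200 + 2.920·7.470) / 33.82 = 28.61/33.82 = 0.8460 mg/L; combined flow 33.82 m³/s.
Applying C = C₀e^(−kt): 0.8460 × 0.6226 = 0.5267 mg/L.
At the second outfall, C = (33.82·0.5267 + 5.000·2.000) / (33.82 + 5.000) = 0.7164 mg/L.

0.716 mg/L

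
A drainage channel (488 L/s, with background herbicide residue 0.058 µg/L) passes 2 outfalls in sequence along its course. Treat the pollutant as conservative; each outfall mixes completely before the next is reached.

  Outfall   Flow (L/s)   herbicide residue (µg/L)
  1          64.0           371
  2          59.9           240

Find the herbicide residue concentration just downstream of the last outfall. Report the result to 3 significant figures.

Outfall 1: combined Q = 552.0 L/s; C = (488.0·0.05800 + 64.00·371.0)/552.0 = 43.07 µg/L.
Outfall 2: combined Q = 611.9 L/s; C = (552.0·43.07 + 59.90·240.0)/611.9 = 62.34 µg/L.

62.3 µg/L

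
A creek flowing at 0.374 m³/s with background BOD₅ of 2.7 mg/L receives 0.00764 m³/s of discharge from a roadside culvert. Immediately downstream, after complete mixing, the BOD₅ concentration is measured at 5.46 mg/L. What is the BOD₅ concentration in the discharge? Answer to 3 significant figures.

141 mg/L

Mass balance: 0.3740·2.700 + 0.007640·Cₑ = 0.3816·5.460
→ Cₑ = (0.3816·5.460 − 0.3740·2.700) / 0.007640 = 140.6 mg/L.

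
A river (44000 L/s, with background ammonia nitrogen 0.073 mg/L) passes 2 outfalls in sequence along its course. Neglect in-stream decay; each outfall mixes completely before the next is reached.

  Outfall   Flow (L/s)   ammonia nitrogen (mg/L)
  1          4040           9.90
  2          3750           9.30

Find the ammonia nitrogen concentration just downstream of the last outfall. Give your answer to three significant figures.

1.51 mg/L

After outfall 1: Q = 44000 + 4040 = 48040 L/s; C = (44000·0.07300 + 4040·9.900)/48040 = 0.8994 mg/L.
After outfall 2: Q = 48040 + 3750 = 51790 L/s; C = (48040·0.8994 + 3750·9.300)/51790 = 1.508 mg/L.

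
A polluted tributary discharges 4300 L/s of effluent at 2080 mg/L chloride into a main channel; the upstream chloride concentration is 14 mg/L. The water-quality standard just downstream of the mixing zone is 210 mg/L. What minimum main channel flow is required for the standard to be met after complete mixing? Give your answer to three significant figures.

Set C_mix = 210: (Q·14.00 + 4300·2080) / (Q + 4300) = 210
→ Q = 4300·(2080 − 210)/(210 − 14.00) = 41030 L/s.

41000 L/s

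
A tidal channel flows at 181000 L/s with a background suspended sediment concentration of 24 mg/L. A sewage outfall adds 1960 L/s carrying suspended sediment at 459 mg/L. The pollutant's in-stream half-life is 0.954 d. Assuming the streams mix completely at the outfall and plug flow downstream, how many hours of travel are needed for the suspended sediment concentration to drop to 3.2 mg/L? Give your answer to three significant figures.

72.4 h

After mixing, C = (181000·24.00 + 1960·459.0) / 183000 = 5244000/183000 = 28.66 mg/L.
Half-life 0.954 d → k = ln 2 / 0.954 = 0.7266 d⁻¹.
28.66·exp(−k·t) = 3.2 → t = ln(28.66/3.2)/k = 260700 s = 72.42 h.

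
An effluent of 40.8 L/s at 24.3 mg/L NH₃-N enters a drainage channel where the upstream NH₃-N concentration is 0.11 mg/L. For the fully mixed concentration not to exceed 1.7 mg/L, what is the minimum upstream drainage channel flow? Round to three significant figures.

Set C_mix = 1.7: (Q·0.1100 + 40.80·24.30) / (Q + 40.80) = 1.7
→ Q = 40.80·(24.30 − 1.7)/(1.7 − 0.1100) = 579.9 L/s.

580 L/s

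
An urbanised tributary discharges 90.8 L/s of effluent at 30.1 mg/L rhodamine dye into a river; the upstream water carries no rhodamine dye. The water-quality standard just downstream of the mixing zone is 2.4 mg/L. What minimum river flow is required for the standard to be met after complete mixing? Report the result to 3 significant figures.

Set C_mix = 2.4: (Q·0 + 90.80·30.10) / (Q + 90.80) = 2.4
→ Q = 90.80·(30.10 − 2.4)/(2.4 − 0) = 1048 L/s.

1050 L/s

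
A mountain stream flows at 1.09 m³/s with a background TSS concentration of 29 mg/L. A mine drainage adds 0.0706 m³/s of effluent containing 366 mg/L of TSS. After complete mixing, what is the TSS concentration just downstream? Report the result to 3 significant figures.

49.5 mg/L

Flow-weighted average: C = (1.090·29.00 + 0.07060·366.0) / 1.161 = 57.45/1.161 = 49.50 mg/L.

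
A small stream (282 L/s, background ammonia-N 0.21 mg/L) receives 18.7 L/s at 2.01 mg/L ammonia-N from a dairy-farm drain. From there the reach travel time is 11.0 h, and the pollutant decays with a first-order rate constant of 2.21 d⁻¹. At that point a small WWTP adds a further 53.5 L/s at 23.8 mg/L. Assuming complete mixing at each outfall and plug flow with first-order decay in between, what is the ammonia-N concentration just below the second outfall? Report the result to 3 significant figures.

Flow-weighted average: C = (282.0·0.2100 + 18.70·2.010) / 300.7 = 96.81/300.7 = 0.3219 mg/L; combined flow 300.7 L/s.
First-order decay: C = 0.3219·exp(−k·t) = 0.3219·0.3632 = 0.1169 mg/L.
Second outfall: C = (300.7·0.1169 + 53.50·23.80)/354.2 = 3.694 mg/L.

3.69 mg/L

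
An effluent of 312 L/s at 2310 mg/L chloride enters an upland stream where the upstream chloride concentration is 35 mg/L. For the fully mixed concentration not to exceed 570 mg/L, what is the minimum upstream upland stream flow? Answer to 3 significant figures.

Set C_mix = 570: (Q·35.00 + 312.0·2310) / (Q + 312.0) = 570
→ Q = 312.0·(2310 − 570)/(570 − 35.00) = 1015 L/s.

1010 L/s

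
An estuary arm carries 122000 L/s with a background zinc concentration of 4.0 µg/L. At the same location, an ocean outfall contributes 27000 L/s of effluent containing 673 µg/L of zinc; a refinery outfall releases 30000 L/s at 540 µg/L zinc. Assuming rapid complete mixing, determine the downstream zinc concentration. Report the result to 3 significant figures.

195 µg/L

Mixed concentration C = ΣQC/ΣQ = (122000·4.000 + 27000·673.0 + 30000·540.0) / 179000 = 34860000/179000 = 194.7 µg/L.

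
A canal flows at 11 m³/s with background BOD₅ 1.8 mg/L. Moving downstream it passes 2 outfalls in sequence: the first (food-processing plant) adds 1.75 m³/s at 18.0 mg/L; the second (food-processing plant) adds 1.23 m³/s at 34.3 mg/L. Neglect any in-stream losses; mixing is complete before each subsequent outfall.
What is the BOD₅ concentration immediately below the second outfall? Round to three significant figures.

6.69 mg/L

After outfall 1: Q = 11.00 + 1.750 = 12.75 m³/s; C = (11.00·1.800 + 1.750·18.00)/12.75 = 4.024 mg/L.
After outfall 2: Q = 12.75 + 1.230 = 13.98 m³/s; C = (12.75·4.024 + 1.230·34.30)/13.98 = 6.687 mg/L.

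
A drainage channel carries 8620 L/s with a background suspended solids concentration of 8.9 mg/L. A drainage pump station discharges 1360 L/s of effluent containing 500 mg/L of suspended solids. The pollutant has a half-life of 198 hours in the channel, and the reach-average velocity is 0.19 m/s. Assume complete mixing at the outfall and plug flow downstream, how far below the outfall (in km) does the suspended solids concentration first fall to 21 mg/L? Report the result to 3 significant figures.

251 km

After mixing, C = (8620·8.900 + 1360·500.0) / 9980 = 756700/9980 = 75.82 mg/L.
Half-life 198 h → k = ln 2 / 198 = 0.003501 h⁻¹ = 0.08402 d⁻¹.
Set 75.82·exp(−k·t) = 21 → t = ln(75.82/21)/k = 1320000 s = 366.7 h.
Distance = v·t = 0.19·1320000 = 250900 m = 250.9 km.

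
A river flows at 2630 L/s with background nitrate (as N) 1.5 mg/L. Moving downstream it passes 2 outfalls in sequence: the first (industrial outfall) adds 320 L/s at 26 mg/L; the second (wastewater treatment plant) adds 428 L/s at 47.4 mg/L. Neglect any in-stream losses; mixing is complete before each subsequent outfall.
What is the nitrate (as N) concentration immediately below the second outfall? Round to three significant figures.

9.64 mg/L

Below outfall 1: Q → 2950 L/s, C = (2630·1.500 + 320.0·26.00)/2950 = 4.158 mg/L.
Below outfall 2: Q → 3378 L/s, C = (2950·4.158 + 428.0·47.40)/3378 = 9.637 mg/L.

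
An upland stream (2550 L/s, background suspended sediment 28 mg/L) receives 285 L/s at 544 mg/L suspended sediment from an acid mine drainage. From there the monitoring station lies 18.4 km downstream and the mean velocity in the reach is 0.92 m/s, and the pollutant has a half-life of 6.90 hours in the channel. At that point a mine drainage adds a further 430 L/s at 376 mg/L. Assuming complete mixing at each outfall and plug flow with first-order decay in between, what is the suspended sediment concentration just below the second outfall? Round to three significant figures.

Conservation of mass: C = (2550·28.00 + 285.0·544.0) / 2835 = 226400/2835 = 79.87 mg/L; combined flow 2835 L/s.
Travel time t = 18.4·1000 / 0.92 = 20000 s = 5.556 h.
Half-life 6.90 h → k = ln 2 / 6.90 = 0.1005 h⁻¹ = 2.411 d⁻¹.
Applying C = C₀e^(−kt): 79.87 × 0.5723 = 45.71 mg/L.
At the second outfall, C = (2835·45.71 + 430.0·376.0) / (2835 + 430.0) = 89.21 mg/L.

89.2 mg/L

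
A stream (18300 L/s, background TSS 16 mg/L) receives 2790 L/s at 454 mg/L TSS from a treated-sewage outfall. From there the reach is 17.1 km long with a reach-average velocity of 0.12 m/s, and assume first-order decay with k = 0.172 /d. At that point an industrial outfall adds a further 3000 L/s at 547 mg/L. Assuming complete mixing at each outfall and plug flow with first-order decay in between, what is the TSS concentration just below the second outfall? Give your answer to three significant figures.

Flow-weighted average: C = (18300·16.00 + 2790·454.0) / 21090 = 1559000/21090 = 73.94 mg/L; combined flow 21090 L/s.
Travel time t = 17.1·1000 / 0.12 = 142500 s = 39.58 h.
After decay, C = 73.94 × e^(−kt) = 73.94 × 0.7530 = 55.68 mg/L.
Second outfall: C = (21090·55.68 + 3000·547.0)/24090 = 116.9 mg/L.

117 mg/L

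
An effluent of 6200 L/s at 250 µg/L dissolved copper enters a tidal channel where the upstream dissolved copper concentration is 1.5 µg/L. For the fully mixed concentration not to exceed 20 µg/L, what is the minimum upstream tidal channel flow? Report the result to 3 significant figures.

77100 L/s

Set C_mix = 20: (Q·1.500 + 6200·250.0) / (Q + 6200) = 20
→ Q = 6200·(250.0 − 20)/(20 − 1.500) = 77080 L/s.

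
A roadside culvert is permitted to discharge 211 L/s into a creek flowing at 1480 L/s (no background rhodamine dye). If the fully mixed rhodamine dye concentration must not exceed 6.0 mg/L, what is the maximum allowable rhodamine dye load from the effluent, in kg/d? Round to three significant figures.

Mass balance at the limit: 1480·0 + 211.0·Cₑ = 1691·6.0 → Cₑ = 48.09 mg/L.
211.0 L/s = 0.2110 m³/s. Load = 0.2110 m³/s × 48.09 g/m³ × 86 400 s/d = 876.6 kg/d.

877 kg/d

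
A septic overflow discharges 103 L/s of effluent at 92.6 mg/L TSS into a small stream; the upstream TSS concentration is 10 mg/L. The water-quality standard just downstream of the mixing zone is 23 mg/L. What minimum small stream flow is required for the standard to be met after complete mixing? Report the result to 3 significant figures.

Set C_mix = 23: (Q·10.00 + 103.0·92.60) / (Q + 103.0) = 23
→ Q = 103.0·(92.60 − 23)/(23 − 10.00) = 551.4 L/s.

551 L/s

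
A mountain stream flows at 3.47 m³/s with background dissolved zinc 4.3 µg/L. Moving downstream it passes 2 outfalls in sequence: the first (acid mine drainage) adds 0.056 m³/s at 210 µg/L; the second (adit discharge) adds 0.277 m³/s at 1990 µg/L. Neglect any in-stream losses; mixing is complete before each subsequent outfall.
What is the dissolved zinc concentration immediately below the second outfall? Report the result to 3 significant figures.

152 µg/L

After outfall 1: Q = 3.470 + 0.05600 = 3.526 m³/s; C = (3.470·4.300 + 0.05600·210.0)/3.526 = 7.567 µg/L.
After outfall 2: Q = 3.526 + 0.2770 = 3.803 m³/s; C = (3.526·7.567 + 0.2770·1990)/3.803 = 152.0 µg/L.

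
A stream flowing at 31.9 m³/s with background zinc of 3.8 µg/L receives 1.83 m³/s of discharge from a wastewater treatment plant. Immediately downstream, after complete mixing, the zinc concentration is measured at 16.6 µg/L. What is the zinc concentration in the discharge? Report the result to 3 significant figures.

240 µg/L

Mass balance: 31.90·3.800 + 1.830·Cₑ = 33.73·16.60
→ Cₑ = (33.73·16.60 − 31.90·3.800) / 1.830 = 239.7 µg/L.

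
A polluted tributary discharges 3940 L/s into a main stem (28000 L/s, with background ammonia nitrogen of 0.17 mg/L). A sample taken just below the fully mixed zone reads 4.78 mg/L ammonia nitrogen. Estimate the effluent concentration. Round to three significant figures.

Mass balance: 28000·0.1700 + 3940·Cₑ = 31940·4.780
→ Cₑ = (31940·4.780 − 28000·0.1700) / 3940 = 37.54 mg/L.

37.5 mg/L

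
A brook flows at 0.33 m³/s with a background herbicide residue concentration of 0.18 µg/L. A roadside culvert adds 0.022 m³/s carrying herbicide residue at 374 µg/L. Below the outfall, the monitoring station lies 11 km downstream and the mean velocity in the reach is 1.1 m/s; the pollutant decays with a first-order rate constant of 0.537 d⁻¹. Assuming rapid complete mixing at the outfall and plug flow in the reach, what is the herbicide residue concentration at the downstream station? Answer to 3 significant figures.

Conservation of mass: C = (0.3300·0.1800 + 0.02200·374.0) / 0.3520 = 8.287/0.3520 = 23.54 µg/L.
Travel time t = 11·1000 / 1.1 = 10000 s = 2.778 h.
Decay over the reach: 23.54·exp(−kt) = 23.54·0.9397 = 22.12 µg/L.

22.1 µg/L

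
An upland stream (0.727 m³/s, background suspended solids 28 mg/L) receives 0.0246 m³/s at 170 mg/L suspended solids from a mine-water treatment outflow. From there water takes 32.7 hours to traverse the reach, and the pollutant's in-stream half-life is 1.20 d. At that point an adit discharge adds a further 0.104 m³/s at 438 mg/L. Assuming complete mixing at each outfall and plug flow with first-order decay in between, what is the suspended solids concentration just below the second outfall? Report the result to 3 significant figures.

66.3 mg/L

Mixed concentration C = ΣQC/ΣQ = (0.7270·28.00 + 0.02460·170.0) / 0.7516 = 24.54/0.7516 = 32.65 mg/L; combined flow 0.7516 m³/s.
Half-life 1.20 d → k = ln 2 / 1.20 = 0.5776 d⁻¹.
Applying C = C₀e^(−kt): 32.65 × 0.4552 = 14.86 mg/L.
Second outfall: C = (0.7516·14.86 + 0.1040·438.0)/0.8556 = 66.29 mg/L.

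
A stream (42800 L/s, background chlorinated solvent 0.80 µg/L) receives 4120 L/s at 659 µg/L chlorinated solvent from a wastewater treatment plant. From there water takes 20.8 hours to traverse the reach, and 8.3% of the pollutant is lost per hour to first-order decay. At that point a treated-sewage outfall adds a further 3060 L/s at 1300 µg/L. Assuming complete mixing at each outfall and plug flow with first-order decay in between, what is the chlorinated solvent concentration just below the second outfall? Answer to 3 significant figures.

Mixed concentration C = ΣQC/ΣQ = (42800·0.8000 + 4120·659.0) / 46920 = 2749000/46920 = 58.60 µg/L; combined flow 46920 L/s.
8.3%/h lost → k = −ln(1 − 0.083) = 0.08665 h⁻¹.
Applying C = C₀e^(−kt): 58.60 × 0.1649 = 9.664 µg/L.
Second outfall: C = (46920·9.664 + 3060·1300)/49980 = 88.66 µg/L.

88.7 µg/L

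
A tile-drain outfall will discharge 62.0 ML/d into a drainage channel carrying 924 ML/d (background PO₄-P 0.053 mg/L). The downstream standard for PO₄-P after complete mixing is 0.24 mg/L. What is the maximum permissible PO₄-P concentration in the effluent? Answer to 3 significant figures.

At the limit, (Qr·Cr + Qe·Cₑ)/(Qr + Qe) = 0.24:
Cₑ = (986.0·0.24 − 924.0·0.05300) / 62.00 = 3.027 mg/L.

3.03 mg/L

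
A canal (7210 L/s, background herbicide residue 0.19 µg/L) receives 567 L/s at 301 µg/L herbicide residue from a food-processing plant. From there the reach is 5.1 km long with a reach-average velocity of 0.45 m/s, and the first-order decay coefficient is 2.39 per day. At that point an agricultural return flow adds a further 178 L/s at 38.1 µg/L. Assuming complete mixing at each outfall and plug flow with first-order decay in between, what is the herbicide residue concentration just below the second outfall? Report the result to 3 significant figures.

16.7 µg/L

Flow-weighted average: C = (7210·0.1900 + 567.0·301.0) / 7777 = 172000/7777 = 22.12 µg/L; combined flow 7777 L/s.
Travel time t = 5.1·1000 / 0.45 = 11330 s = 3.148 h.
After decay, C = 22.12 × e^(−kt) = 22.12 × 0.7309 = 16.17 µg/L.
At the second outfall, C = (7777·16.17 + 178.0·38.10) / (7777 + 178.0) = 16.66 µg/L.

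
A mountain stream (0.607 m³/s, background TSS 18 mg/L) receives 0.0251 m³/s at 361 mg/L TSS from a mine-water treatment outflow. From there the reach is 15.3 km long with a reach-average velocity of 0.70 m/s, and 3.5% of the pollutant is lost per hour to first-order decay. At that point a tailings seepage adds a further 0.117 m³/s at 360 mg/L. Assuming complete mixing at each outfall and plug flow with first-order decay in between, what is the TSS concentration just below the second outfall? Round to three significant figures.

77.7 mg/L

After mixing, C = (0.6070·18.00 + 0.02510·361.0) / 0.6321 = 19.99/0.6321 = 31.62 mg/L; combined flow 0.6321 m³/s.
Travel time t = 15.3·1000 / 0.70 = 21860 s = 6.071 h.
3.5%/h lost → k = −ln(1 − 0.035) = 0.03563 h⁻¹.
First-order decay: C = 31.62·exp(−k·t) = 31.62·0.8055 = 25.47 mg/L.
Second outfall: C = (0.6321·25.47 + 0.1170·360.0)/0.7491 = 77.72 mg/L.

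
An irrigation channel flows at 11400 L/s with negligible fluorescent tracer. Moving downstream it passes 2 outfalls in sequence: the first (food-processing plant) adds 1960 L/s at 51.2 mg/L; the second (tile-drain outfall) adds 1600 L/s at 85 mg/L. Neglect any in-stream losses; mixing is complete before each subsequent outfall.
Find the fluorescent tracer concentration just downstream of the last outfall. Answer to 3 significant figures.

Outfall 1: combined Q = 13360 L/s; C = (11400·0 + 1960·51.20)/13360 = 7.511 mg/L.
Outfall 2: combined Q = 14960 L/s; C = (13360·7.511 + 1600·85.00)/14960 = 15.80 mg/L.

15.8 mg/L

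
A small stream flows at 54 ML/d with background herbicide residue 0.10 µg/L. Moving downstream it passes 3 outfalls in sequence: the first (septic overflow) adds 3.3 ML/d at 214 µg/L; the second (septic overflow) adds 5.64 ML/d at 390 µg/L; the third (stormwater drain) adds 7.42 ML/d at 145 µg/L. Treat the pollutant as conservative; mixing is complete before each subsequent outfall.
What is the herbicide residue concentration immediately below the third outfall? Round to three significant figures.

Outfall 1: combined Q = 57.30 ML/d; C = (54.00·0.1000 + 3.300·214.0)/57.30 = 12.42 µg/L.
Outfall 2: combined Q = 62.94 ML/d; C = (57.30·12.42 + 5.640·390.0)/62.94 = 46.25 µg/L.
Outfall 3: combined Q = 70.36 ML/d; C = (62.94·46.25 + 7.420·145.0)/70.36 = 56.67 µg/L.

56.7 µg/L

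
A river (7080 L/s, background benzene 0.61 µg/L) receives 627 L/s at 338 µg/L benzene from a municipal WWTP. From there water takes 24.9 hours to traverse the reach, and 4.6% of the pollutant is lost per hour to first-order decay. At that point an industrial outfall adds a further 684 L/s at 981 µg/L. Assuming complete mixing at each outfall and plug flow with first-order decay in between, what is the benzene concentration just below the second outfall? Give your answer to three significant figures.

87.9 µg/L

Flow-weighted average: C = (7080·0.6100 + 627.0·338.0) / 7707 = 216200/7707 = 28.06 µg/L; combined flow 7707 L/s.
4.6%/h lost → k = −ln(1 − 0.046) = 0.04709 h⁻¹.
Applying C = C₀e^(−kt): 28.06 × 0.3096 = 8.686 µg/L.
Second outfall: C = (7707·8.686 + 684.0·981.0)/8391 = 87.94 µg/L.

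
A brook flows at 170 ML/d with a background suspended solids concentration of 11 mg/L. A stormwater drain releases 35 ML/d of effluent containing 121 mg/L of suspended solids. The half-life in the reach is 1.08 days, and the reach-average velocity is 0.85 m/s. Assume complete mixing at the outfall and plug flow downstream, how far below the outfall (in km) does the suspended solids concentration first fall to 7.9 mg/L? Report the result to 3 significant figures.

Mixed concentration C = ΣQC/ΣQ = (170.0·11.00 + 35.00·121.0) / 205.0 = 6105/205.0 = 29.78 mg/L.
Half-life 1.08 d → k = ln 2 / 1.08 = 0.6418 d⁻¹.
Set 29.78·exp(−k·t) = 7.9 → t = ln(29.78/7.9)/k = 178600 s = 49.62 h.
Distance = v·t = 0.85·178600 = 151800 m = 151.8 km.

152 km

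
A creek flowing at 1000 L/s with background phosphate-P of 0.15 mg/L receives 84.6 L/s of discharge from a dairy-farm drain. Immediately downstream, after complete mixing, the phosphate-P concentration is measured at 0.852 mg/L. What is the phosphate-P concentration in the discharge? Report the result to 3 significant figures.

Mass balance: 1000·0.1500 + 84.60·Cₑ = 1085·0.8520
→ Cₑ = (1085·0.8520 − 1000·0.1500) / 84.60 = 9.150 mg/L.

9.15 mg/L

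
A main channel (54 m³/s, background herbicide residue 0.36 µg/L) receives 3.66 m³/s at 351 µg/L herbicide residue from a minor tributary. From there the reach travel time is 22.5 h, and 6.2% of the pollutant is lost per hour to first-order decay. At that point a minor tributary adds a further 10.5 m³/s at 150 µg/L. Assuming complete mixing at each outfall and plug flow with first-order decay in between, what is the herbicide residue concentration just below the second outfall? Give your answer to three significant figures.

Mass balance: C = (54.00·0.3600 + 3.660·351.0) / 57.66 = 1304/57.66 = 22.62 µg/L; combined flow 57.66 m³/s.
6.2%/h lost → k = −ln(1 − 0.062) = 0.06401 h⁻¹.
Applying C = C₀e^(−kt): 22.62 × 0.2369 = 5.358 µg/L.
At the second outfall, C = (57.66·5.358 + 10.50·150.0) / (57.66 + 10.50) = 27.64 µg/L.

27.6 µg/L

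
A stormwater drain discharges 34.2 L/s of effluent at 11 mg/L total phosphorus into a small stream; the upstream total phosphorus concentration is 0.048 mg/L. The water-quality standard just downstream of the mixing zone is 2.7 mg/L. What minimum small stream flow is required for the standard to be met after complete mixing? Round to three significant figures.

107 L/s

Set C_mix = 2.7: (Q·0.04800 + 34.20·11.00) / (Q + 34.20) = 2.7
→ Q = 34.20·(11.00 − 2.7)/(2.7 − 0.04800) = 107.0 L/s.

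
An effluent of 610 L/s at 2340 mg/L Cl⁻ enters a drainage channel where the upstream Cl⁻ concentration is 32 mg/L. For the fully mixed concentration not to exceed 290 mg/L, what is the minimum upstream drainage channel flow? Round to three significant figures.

4850 L/s

Set C_mix = 290: (Q·32.00 + 610.0·2340) / (Q + 610.0) = 290
→ Q = 610.0·(2340 − 290)/(290 − 32.00) = 4847 L/s.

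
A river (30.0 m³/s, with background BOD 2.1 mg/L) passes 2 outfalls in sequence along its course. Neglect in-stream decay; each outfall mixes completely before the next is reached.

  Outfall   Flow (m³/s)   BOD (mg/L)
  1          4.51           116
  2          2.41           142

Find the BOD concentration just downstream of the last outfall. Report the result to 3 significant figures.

After outfall 1: Q = 30.00 + 4.510 = 34.51 m³/s; C = (30.00·2.100 + 4.510·116.0)/34.51 = 16.99 mg/L.
After outfall 2: Q = 34.51 + 2.410 = 36.92 m³/s; C = (34.51·16.99 + 2.410·142.0)/36.92 = 25.15 mg/L.

25.1 mg/L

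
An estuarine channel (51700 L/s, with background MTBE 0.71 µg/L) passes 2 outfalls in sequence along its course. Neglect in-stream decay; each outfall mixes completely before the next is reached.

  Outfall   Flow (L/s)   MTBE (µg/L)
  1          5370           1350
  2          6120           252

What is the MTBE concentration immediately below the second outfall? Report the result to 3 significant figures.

Outfall 1: combined Q = 57070 L/s; C = (51700·0.7100 + 5370·1350)/57070 = 127.7 µg/L.
Outfall 2: combined Q = 63190 L/s; C = (57070·127.7 + 6120·252.0)/63190 = 139.7 µg/L.

140 µg/L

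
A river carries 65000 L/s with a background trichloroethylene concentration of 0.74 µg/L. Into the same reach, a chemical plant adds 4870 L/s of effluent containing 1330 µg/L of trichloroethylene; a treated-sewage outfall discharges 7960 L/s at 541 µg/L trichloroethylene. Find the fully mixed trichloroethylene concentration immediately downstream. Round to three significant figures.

139 µg/L

Mass balance: C = (65000·0.7400 + 4870·1330 + 7960·541.0) / 77830 = 10830000/77830 = 139.2 µg/L.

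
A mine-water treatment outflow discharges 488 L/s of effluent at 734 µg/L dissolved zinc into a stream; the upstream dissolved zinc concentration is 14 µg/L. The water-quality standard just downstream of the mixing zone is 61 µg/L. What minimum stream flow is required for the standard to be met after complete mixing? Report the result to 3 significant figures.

Set C_mix = 61: (Q·14.00 + 488.0·734.0) / (Q + 488.0) = 61
→ Q = 488.0·(734.0 − 61)/(61 − 14.00) = 6988 L/s.

6990 L/s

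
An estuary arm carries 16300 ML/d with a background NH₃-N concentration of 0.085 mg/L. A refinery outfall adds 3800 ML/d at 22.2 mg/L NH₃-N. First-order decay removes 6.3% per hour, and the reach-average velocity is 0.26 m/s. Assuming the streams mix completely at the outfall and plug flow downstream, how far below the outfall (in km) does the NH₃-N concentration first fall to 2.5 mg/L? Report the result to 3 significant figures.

Conservation of mass: C = (16300·0.08500 + 3800·22.20) / 20100 = 85750/20100 = 4.266 mg/L.
6.3%/h lost → k = −ln(1 − 0.063) = 0.06507 h⁻¹.
Set 4.266·exp(−k·t) = 2.5 → t = ln(4.266/2.5)/k = 29560 s = 8.212 h.
Distance = v·t = 0.26·29560 = 7686 m = 7.686 km.

7.69 km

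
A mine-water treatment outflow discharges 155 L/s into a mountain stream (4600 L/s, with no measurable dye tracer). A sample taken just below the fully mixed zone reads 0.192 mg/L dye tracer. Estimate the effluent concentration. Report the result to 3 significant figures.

Mass balance: 4600·0 + 155.0·Cₑ = 4755·0.1920
→ Cₑ = (4755·0.1920 − 4600·0) / 155.0 = 5.890 mg/L.

5.89 mg/L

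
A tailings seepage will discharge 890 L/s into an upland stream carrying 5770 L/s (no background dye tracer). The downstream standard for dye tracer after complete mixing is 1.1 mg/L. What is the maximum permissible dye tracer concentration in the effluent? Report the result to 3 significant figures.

8.23 mg/L

At the limit, (Qr·Cr + Qe·Cₑ)/(Qr + Qe) = 1.1:
Cₑ = (6660·1.1 − 5770·0) / 890.0 = 8.231 mg/L.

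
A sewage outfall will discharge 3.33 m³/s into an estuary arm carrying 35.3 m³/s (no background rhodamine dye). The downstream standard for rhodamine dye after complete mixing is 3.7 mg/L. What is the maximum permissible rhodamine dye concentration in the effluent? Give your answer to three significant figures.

At the limit, (Qr·Cr + Qe·Cₑ)/(Qr + Qe) = 3.7:
Cₑ = (38.63·3.7 − 35.30·0) / 3.330 = 42.92 mg/L.

42.9 mg/L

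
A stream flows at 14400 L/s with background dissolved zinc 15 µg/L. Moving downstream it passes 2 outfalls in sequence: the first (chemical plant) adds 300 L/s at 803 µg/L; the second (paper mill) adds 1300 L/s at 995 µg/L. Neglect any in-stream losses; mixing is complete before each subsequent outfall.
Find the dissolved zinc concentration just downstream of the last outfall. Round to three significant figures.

After outfall 1: Q = 14400 + 300.0 = 14700 L/s; C = (14400·15.00 + 300.0·803.0)/14700 = 31.08 µg/L.
After outfall 2: Q = 14700 + 1300 = 16000 L/s; C = (14700·31.08 + 1300·995.0)/16000 = 109.4 µg/L.

109 µg/L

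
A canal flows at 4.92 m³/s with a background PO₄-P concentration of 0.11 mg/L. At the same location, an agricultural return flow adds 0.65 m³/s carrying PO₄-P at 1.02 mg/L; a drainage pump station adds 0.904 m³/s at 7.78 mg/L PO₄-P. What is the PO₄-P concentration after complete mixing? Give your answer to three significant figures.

Mixed concentration C = ΣQC/ΣQ = (4.920·0.1100 + 0.6500·1.020 + 0.9040·7.780) / 6.474 = 8.237/6.474 = 1.272 mg/L.

1.27 mg/L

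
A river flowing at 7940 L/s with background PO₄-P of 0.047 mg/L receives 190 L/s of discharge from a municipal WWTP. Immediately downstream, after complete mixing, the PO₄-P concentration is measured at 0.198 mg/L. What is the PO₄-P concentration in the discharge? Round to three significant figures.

6.51 mg/L

Mass balance: 7940·0.04700 + 190.0·Cₑ = 8130·0.1980
→ Cₑ = (8130·0.1980 − 7940·0.04700) / 190.0 = 6.508 mg/L.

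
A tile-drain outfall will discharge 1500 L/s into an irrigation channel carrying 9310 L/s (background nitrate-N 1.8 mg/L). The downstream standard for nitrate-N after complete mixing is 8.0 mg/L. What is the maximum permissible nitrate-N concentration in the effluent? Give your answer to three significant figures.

At the limit, (Qr·Cr + Qe·Cₑ)/(Qr + Qe) = 8.0:
Cₑ = (10810·8.0 − 9310·1.800) / 1500 = 46.48 mg/L.

46.5 mg/L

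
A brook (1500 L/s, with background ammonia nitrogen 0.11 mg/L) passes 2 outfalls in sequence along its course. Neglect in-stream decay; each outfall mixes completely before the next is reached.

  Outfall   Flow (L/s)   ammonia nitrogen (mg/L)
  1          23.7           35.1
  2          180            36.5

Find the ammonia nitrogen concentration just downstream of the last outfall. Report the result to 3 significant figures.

4.44 mg/L

After outfall 1: Q = 1500 + 23.70 = 1524 L/s; C = (1500·0.1100 + 23.70·35.10)/1524 = 0.6542 mg/L.
After outfall 2: Q = 1524 + 180.0 = 1704 L/s; C = (1524·0.6542 + 180.0·36.50)/1704 = 4.441 mg/L.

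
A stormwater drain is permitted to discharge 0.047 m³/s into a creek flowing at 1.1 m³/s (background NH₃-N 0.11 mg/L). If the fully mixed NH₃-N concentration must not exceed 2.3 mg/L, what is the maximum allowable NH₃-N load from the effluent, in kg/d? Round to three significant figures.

Mass balance at the limit: 1.100·0.1100 + 0.04700·Cₑ = 1.147·2.3 → Cₑ = 53.56 mg/L.
Load = 0.04700 m³/s × 53.56 g/m³ × 86 400 s/d = 217.5 kg/d.

217 kg/d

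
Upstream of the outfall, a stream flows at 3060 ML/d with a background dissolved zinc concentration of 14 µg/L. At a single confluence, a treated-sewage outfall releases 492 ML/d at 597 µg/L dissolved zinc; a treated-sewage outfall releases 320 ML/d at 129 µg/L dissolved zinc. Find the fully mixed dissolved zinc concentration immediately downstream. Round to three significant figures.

Flow-weighted average: C = (3060·14.00 + 492.0·597.0 + 320.0·129.0) / 3872 = 377800/3872 = 97.58 µg/L.

97.6 µg/L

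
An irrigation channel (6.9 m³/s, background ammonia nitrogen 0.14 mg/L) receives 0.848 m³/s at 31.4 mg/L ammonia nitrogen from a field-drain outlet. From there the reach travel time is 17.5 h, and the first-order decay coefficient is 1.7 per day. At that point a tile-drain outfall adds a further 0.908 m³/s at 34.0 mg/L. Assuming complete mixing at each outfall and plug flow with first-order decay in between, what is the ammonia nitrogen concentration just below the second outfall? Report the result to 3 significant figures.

Flow-weighted average: C = (6.900·0.1400 + 0.8480·31.40) / 7.748 = 27.59/7.748 = 3.561 mg/L; combined flow 7.748 m³/s.
Applying C = C₀e^(−kt): 3.561 × 0.2895 = 1.031 mg/L.
At the second outfall, C = (7.748·1.031 + 0.9080·34.00) / (7.748 + 0.9080) = 4.489 mg/L.

4.49 mg/L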